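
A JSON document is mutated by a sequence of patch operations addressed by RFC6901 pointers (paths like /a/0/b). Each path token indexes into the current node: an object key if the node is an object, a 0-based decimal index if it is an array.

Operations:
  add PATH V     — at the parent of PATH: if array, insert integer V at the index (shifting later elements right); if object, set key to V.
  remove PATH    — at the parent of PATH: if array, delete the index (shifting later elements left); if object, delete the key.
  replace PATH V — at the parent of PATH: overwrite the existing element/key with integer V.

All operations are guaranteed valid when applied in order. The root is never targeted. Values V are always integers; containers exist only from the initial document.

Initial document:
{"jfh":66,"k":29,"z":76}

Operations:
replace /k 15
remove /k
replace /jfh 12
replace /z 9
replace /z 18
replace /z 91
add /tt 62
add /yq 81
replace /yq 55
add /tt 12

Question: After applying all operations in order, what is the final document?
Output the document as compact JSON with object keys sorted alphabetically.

After op 1 (replace /k 15): {"jfh":66,"k":15,"z":76}
After op 2 (remove /k): {"jfh":66,"z":76}
After op 3 (replace /jfh 12): {"jfh":12,"z":76}
After op 4 (replace /z 9): {"jfh":12,"z":9}
After op 5 (replace /z 18): {"jfh":12,"z":18}
After op 6 (replace /z 91): {"jfh":12,"z":91}
After op 7 (add /tt 62): {"jfh":12,"tt":62,"z":91}
After op 8 (add /yq 81): {"jfh":12,"tt":62,"yq":81,"z":91}
After op 9 (replace /yq 55): {"jfh":12,"tt":62,"yq":55,"z":91}
After op 10 (add /tt 12): {"jfh":12,"tt":12,"yq":55,"z":91}

Answer: {"jfh":12,"tt":12,"yq":55,"z":91}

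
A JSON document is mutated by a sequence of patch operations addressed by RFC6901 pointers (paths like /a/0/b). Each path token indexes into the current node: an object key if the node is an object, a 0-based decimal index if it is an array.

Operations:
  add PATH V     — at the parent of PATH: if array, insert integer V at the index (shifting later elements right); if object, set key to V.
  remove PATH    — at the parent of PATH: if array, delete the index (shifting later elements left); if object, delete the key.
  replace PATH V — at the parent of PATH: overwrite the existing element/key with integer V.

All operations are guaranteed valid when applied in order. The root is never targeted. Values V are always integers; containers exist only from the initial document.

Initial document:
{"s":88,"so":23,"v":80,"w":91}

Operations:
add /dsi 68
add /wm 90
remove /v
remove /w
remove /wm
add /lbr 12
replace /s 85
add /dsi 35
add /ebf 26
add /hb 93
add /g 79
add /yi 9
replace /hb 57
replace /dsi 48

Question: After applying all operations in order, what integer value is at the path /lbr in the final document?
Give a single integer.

Answer: 12

Derivation:
After op 1 (add /dsi 68): {"dsi":68,"s":88,"so":23,"v":80,"w":91}
After op 2 (add /wm 90): {"dsi":68,"s":88,"so":23,"v":80,"w":91,"wm":90}
After op 3 (remove /v): {"dsi":68,"s":88,"so":23,"w":91,"wm":90}
After op 4 (remove /w): {"dsi":68,"s":88,"so":23,"wm":90}
After op 5 (remove /wm): {"dsi":68,"s":88,"so":23}
After op 6 (add /lbr 12): {"dsi":68,"lbr":12,"s":88,"so":23}
After op 7 (replace /s 85): {"dsi":68,"lbr":12,"s":85,"so":23}
After op 8 (add /dsi 35): {"dsi":35,"lbr":12,"s":85,"so":23}
After op 9 (add /ebf 26): {"dsi":35,"ebf":26,"lbr":12,"s":85,"so":23}
After op 10 (add /hb 93): {"dsi":35,"ebf":26,"hb":93,"lbr":12,"s":85,"so":23}
After op 11 (add /g 79): {"dsi":35,"ebf":26,"g":79,"hb":93,"lbr":12,"s":85,"so":23}
After op 12 (add /yi 9): {"dsi":35,"ebf":26,"g":79,"hb":93,"lbr":12,"s":85,"so":23,"yi":9}
After op 13 (replace /hb 57): {"dsi":35,"ebf":26,"g":79,"hb":57,"lbr":12,"s":85,"so":23,"yi":9}
After op 14 (replace /dsi 48): {"dsi":48,"ebf":26,"g":79,"hb":57,"lbr":12,"s":85,"so":23,"yi":9}
Value at /lbr: 12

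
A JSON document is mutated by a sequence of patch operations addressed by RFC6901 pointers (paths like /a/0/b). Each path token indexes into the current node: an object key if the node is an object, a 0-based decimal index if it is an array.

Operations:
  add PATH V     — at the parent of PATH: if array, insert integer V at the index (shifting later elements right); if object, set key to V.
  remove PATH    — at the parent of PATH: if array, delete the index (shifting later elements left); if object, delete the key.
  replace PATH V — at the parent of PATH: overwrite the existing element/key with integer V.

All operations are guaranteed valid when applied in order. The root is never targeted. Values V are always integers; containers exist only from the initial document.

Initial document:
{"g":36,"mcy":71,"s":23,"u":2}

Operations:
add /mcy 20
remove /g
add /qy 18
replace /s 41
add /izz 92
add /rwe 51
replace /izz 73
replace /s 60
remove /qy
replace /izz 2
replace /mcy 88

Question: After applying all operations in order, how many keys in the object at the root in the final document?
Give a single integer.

Answer: 5

Derivation:
After op 1 (add /mcy 20): {"g":36,"mcy":20,"s":23,"u":2}
After op 2 (remove /g): {"mcy":20,"s":23,"u":2}
After op 3 (add /qy 18): {"mcy":20,"qy":18,"s":23,"u":2}
After op 4 (replace /s 41): {"mcy":20,"qy":18,"s":41,"u":2}
After op 5 (add /izz 92): {"izz":92,"mcy":20,"qy":18,"s":41,"u":2}
After op 6 (add /rwe 51): {"izz":92,"mcy":20,"qy":18,"rwe":51,"s":41,"u":2}
After op 7 (replace /izz 73): {"izz":73,"mcy":20,"qy":18,"rwe":51,"s":41,"u":2}
After op 8 (replace /s 60): {"izz":73,"mcy":20,"qy":18,"rwe":51,"s":60,"u":2}
After op 9 (remove /qy): {"izz":73,"mcy":20,"rwe":51,"s":60,"u":2}
After op 10 (replace /izz 2): {"izz":2,"mcy":20,"rwe":51,"s":60,"u":2}
After op 11 (replace /mcy 88): {"izz":2,"mcy":88,"rwe":51,"s":60,"u":2}
Size at the root: 5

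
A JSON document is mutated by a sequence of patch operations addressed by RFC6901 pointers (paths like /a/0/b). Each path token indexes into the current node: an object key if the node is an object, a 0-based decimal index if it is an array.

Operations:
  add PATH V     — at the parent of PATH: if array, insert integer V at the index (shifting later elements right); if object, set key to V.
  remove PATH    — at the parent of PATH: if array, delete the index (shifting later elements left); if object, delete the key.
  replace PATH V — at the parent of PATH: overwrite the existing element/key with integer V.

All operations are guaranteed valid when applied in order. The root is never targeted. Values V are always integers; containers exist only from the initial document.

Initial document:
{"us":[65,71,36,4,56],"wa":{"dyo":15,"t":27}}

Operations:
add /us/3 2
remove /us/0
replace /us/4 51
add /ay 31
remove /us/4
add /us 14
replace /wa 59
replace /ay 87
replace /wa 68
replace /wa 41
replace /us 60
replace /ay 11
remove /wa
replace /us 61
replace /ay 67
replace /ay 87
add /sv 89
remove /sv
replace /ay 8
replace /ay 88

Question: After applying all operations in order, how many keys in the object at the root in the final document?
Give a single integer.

After op 1 (add /us/3 2): {"us":[65,71,36,2,4,56],"wa":{"dyo":15,"t":27}}
After op 2 (remove /us/0): {"us":[71,36,2,4,56],"wa":{"dyo":15,"t":27}}
After op 3 (replace /us/4 51): {"us":[71,36,2,4,51],"wa":{"dyo":15,"t":27}}
After op 4 (add /ay 31): {"ay":31,"us":[71,36,2,4,51],"wa":{"dyo":15,"t":27}}
After op 5 (remove /us/4): {"ay":31,"us":[71,36,2,4],"wa":{"dyo":15,"t":27}}
After op 6 (add /us 14): {"ay":31,"us":14,"wa":{"dyo":15,"t":27}}
After op 7 (replace /wa 59): {"ay":31,"us":14,"wa":59}
After op 8 (replace /ay 87): {"ay":87,"us":14,"wa":59}
After op 9 (replace /wa 68): {"ay":87,"us":14,"wa":68}
After op 10 (replace /wa 41): {"ay":87,"us":14,"wa":41}
After op 11 (replace /us 60): {"ay":87,"us":60,"wa":41}
After op 12 (replace /ay 11): {"ay":11,"us":60,"wa":41}
After op 13 (remove /wa): {"ay":11,"us":60}
After op 14 (replace /us 61): {"ay":11,"us":61}
After op 15 (replace /ay 67): {"ay":67,"us":61}
After op 16 (replace /ay 87): {"ay":87,"us":61}
After op 17 (add /sv 89): {"ay":87,"sv":89,"us":61}
After op 18 (remove /sv): {"ay":87,"us":61}
After op 19 (replace /ay 8): {"ay":8,"us":61}
After op 20 (replace /ay 88): {"ay":88,"us":61}
Size at the root: 2

Answer: 2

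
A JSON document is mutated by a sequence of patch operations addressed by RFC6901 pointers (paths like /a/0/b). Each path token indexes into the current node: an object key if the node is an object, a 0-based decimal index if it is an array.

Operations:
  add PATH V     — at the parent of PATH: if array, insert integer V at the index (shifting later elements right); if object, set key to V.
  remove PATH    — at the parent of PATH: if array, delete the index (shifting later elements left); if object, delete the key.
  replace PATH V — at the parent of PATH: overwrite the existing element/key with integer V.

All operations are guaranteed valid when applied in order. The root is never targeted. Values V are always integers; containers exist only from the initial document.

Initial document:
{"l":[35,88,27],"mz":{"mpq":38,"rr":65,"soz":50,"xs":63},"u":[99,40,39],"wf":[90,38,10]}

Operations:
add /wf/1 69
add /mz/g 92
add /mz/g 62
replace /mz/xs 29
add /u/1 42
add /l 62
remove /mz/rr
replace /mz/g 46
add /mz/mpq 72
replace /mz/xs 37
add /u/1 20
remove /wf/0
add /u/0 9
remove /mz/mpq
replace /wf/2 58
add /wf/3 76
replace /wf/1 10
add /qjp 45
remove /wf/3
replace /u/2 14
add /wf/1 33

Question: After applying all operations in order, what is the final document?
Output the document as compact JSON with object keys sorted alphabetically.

Answer: {"l":62,"mz":{"g":46,"soz":50,"xs":37},"qjp":45,"u":[9,99,14,42,40,39],"wf":[69,33,10,58]}

Derivation:
After op 1 (add /wf/1 69): {"l":[35,88,27],"mz":{"mpq":38,"rr":65,"soz":50,"xs":63},"u":[99,40,39],"wf":[90,69,38,10]}
After op 2 (add /mz/g 92): {"l":[35,88,27],"mz":{"g":92,"mpq":38,"rr":65,"soz":50,"xs":63},"u":[99,40,39],"wf":[90,69,38,10]}
After op 3 (add /mz/g 62): {"l":[35,88,27],"mz":{"g":62,"mpq":38,"rr":65,"soz":50,"xs":63},"u":[99,40,39],"wf":[90,69,38,10]}
After op 4 (replace /mz/xs 29): {"l":[35,88,27],"mz":{"g":62,"mpq":38,"rr":65,"soz":50,"xs":29},"u":[99,40,39],"wf":[90,69,38,10]}
After op 5 (add /u/1 42): {"l":[35,88,27],"mz":{"g":62,"mpq":38,"rr":65,"soz":50,"xs":29},"u":[99,42,40,39],"wf":[90,69,38,10]}
After op 6 (add /l 62): {"l":62,"mz":{"g":62,"mpq":38,"rr":65,"soz":50,"xs":29},"u":[99,42,40,39],"wf":[90,69,38,10]}
After op 7 (remove /mz/rr): {"l":62,"mz":{"g":62,"mpq":38,"soz":50,"xs":29},"u":[99,42,40,39],"wf":[90,69,38,10]}
After op 8 (replace /mz/g 46): {"l":62,"mz":{"g":46,"mpq":38,"soz":50,"xs":29},"u":[99,42,40,39],"wf":[90,69,38,10]}
After op 9 (add /mz/mpq 72): {"l":62,"mz":{"g":46,"mpq":72,"soz":50,"xs":29},"u":[99,42,40,39],"wf":[90,69,38,10]}
After op 10 (replace /mz/xs 37): {"l":62,"mz":{"g":46,"mpq":72,"soz":50,"xs":37},"u":[99,42,40,39],"wf":[90,69,38,10]}
After op 11 (add /u/1 20): {"l":62,"mz":{"g":46,"mpq":72,"soz":50,"xs":37},"u":[99,20,42,40,39],"wf":[90,69,38,10]}
After op 12 (remove /wf/0): {"l":62,"mz":{"g":46,"mpq":72,"soz":50,"xs":37},"u":[99,20,42,40,39],"wf":[69,38,10]}
After op 13 (add /u/0 9): {"l":62,"mz":{"g":46,"mpq":72,"soz":50,"xs":37},"u":[9,99,20,42,40,39],"wf":[69,38,10]}
After op 14 (remove /mz/mpq): {"l":62,"mz":{"g":46,"soz":50,"xs":37},"u":[9,99,20,42,40,39],"wf":[69,38,10]}
After op 15 (replace /wf/2 58): {"l":62,"mz":{"g":46,"soz":50,"xs":37},"u":[9,99,20,42,40,39],"wf":[69,38,58]}
After op 16 (add /wf/3 76): {"l":62,"mz":{"g":46,"soz":50,"xs":37},"u":[9,99,20,42,40,39],"wf":[69,38,58,76]}
After op 17 (replace /wf/1 10): {"l":62,"mz":{"g":46,"soz":50,"xs":37},"u":[9,99,20,42,40,39],"wf":[69,10,58,76]}
After op 18 (add /qjp 45): {"l":62,"mz":{"g":46,"soz":50,"xs":37},"qjp":45,"u":[9,99,20,42,40,39],"wf":[69,10,58,76]}
After op 19 (remove /wf/3): {"l":62,"mz":{"g":46,"soz":50,"xs":37},"qjp":45,"u":[9,99,20,42,40,39],"wf":[69,10,58]}
After op 20 (replace /u/2 14): {"l":62,"mz":{"g":46,"soz":50,"xs":37},"qjp":45,"u":[9,99,14,42,40,39],"wf":[69,10,58]}
After op 21 (add /wf/1 33): {"l":62,"mz":{"g":46,"soz":50,"xs":37},"qjp":45,"u":[9,99,14,42,40,39],"wf":[69,33,10,58]}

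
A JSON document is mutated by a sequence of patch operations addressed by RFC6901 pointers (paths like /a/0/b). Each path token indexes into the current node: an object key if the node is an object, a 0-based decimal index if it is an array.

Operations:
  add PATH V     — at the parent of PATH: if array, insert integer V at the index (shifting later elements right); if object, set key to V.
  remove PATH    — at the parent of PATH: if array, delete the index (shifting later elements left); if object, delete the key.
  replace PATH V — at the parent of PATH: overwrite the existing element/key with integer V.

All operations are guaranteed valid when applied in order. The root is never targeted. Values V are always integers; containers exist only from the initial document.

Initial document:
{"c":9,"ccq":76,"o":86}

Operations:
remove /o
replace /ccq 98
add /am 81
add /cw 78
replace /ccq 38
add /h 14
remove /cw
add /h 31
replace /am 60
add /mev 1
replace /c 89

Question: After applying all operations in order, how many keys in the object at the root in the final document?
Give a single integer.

After op 1 (remove /o): {"c":9,"ccq":76}
After op 2 (replace /ccq 98): {"c":9,"ccq":98}
After op 3 (add /am 81): {"am":81,"c":9,"ccq":98}
After op 4 (add /cw 78): {"am":81,"c":9,"ccq":98,"cw":78}
After op 5 (replace /ccq 38): {"am":81,"c":9,"ccq":38,"cw":78}
After op 6 (add /h 14): {"am":81,"c":9,"ccq":38,"cw":78,"h":14}
After op 7 (remove /cw): {"am":81,"c":9,"ccq":38,"h":14}
After op 8 (add /h 31): {"am":81,"c":9,"ccq":38,"h":31}
After op 9 (replace /am 60): {"am":60,"c":9,"ccq":38,"h":31}
After op 10 (add /mev 1): {"am":60,"c":9,"ccq":38,"h":31,"mev":1}
After op 11 (replace /c 89): {"am":60,"c":89,"ccq":38,"h":31,"mev":1}
Size at the root: 5

Answer: 5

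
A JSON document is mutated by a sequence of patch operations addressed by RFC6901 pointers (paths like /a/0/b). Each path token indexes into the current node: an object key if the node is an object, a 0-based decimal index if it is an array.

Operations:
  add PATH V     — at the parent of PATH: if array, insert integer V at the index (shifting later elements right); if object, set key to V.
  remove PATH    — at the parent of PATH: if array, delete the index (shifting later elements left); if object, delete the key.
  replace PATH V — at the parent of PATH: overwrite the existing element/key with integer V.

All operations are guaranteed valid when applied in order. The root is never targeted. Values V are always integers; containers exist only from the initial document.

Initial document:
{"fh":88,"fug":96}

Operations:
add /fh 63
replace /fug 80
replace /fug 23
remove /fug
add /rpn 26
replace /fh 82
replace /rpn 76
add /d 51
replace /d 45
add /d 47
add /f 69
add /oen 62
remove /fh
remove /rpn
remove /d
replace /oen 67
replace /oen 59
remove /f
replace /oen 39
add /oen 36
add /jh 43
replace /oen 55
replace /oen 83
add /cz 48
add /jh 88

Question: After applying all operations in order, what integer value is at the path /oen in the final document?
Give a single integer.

After op 1 (add /fh 63): {"fh":63,"fug":96}
After op 2 (replace /fug 80): {"fh":63,"fug":80}
After op 3 (replace /fug 23): {"fh":63,"fug":23}
After op 4 (remove /fug): {"fh":63}
After op 5 (add /rpn 26): {"fh":63,"rpn":26}
After op 6 (replace /fh 82): {"fh":82,"rpn":26}
After op 7 (replace /rpn 76): {"fh":82,"rpn":76}
After op 8 (add /d 51): {"d":51,"fh":82,"rpn":76}
After op 9 (replace /d 45): {"d":45,"fh":82,"rpn":76}
After op 10 (add /d 47): {"d":47,"fh":82,"rpn":76}
After op 11 (add /f 69): {"d":47,"f":69,"fh":82,"rpn":76}
After op 12 (add /oen 62): {"d":47,"f":69,"fh":82,"oen":62,"rpn":76}
After op 13 (remove /fh): {"d":47,"f":69,"oen":62,"rpn":76}
After op 14 (remove /rpn): {"d":47,"f":69,"oen":62}
After op 15 (remove /d): {"f":69,"oen":62}
After op 16 (replace /oen 67): {"f":69,"oen":67}
After op 17 (replace /oen 59): {"f":69,"oen":59}
After op 18 (remove /f): {"oen":59}
After op 19 (replace /oen 39): {"oen":39}
After op 20 (add /oen 36): {"oen":36}
After op 21 (add /jh 43): {"jh":43,"oen":36}
After op 22 (replace /oen 55): {"jh":43,"oen":55}
After op 23 (replace /oen 83): {"jh":43,"oen":83}
After op 24 (add /cz 48): {"cz":48,"jh":43,"oen":83}
After op 25 (add /jh 88): {"cz":48,"jh":88,"oen":83}
Value at /oen: 83

Answer: 83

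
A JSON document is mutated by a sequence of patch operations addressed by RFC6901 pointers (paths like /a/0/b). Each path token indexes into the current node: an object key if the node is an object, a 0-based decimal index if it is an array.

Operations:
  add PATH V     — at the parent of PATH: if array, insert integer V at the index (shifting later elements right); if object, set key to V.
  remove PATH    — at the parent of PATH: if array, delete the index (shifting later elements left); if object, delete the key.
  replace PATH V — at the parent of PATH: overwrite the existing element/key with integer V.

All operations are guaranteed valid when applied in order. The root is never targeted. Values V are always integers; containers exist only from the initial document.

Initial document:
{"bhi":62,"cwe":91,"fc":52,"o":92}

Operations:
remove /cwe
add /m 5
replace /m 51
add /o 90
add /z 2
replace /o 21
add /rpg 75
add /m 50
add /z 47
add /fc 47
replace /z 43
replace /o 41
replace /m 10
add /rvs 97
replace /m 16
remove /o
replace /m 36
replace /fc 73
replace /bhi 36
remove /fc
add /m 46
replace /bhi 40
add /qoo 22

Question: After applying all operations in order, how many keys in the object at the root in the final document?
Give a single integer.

Answer: 6

Derivation:
After op 1 (remove /cwe): {"bhi":62,"fc":52,"o":92}
After op 2 (add /m 5): {"bhi":62,"fc":52,"m":5,"o":92}
After op 3 (replace /m 51): {"bhi":62,"fc":52,"m":51,"o":92}
After op 4 (add /o 90): {"bhi":62,"fc":52,"m":51,"o":90}
After op 5 (add /z 2): {"bhi":62,"fc":52,"m":51,"o":90,"z":2}
After op 6 (replace /o 21): {"bhi":62,"fc":52,"m":51,"o":21,"z":2}
After op 7 (add /rpg 75): {"bhi":62,"fc":52,"m":51,"o":21,"rpg":75,"z":2}
After op 8 (add /m 50): {"bhi":62,"fc":52,"m":50,"o":21,"rpg":75,"z":2}
After op 9 (add /z 47): {"bhi":62,"fc":52,"m":50,"o":21,"rpg":75,"z":47}
After op 10 (add /fc 47): {"bhi":62,"fc":47,"m":50,"o":21,"rpg":75,"z":47}
After op 11 (replace /z 43): {"bhi":62,"fc":47,"m":50,"o":21,"rpg":75,"z":43}
After op 12 (replace /o 41): {"bhi":62,"fc":47,"m":50,"o":41,"rpg":75,"z":43}
After op 13 (replace /m 10): {"bhi":62,"fc":47,"m":10,"o":41,"rpg":75,"z":43}
After op 14 (add /rvs 97): {"bhi":62,"fc":47,"m":10,"o":41,"rpg":75,"rvs":97,"z":43}
After op 15 (replace /m 16): {"bhi":62,"fc":47,"m":16,"o":41,"rpg":75,"rvs":97,"z":43}
After op 16 (remove /o): {"bhi":62,"fc":47,"m":16,"rpg":75,"rvs":97,"z":43}
After op 17 (replace /m 36): {"bhi":62,"fc":47,"m":36,"rpg":75,"rvs":97,"z":43}
After op 18 (replace /fc 73): {"bhi":62,"fc":73,"m":36,"rpg":75,"rvs":97,"z":43}
After op 19 (replace /bhi 36): {"bhi":36,"fc":73,"m":36,"rpg":75,"rvs":97,"z":43}
After op 20 (remove /fc): {"bhi":36,"m":36,"rpg":75,"rvs":97,"z":43}
After op 21 (add /m 46): {"bhi":36,"m":46,"rpg":75,"rvs":97,"z":43}
After op 22 (replace /bhi 40): {"bhi":40,"m":46,"rpg":75,"rvs":97,"z":43}
After op 23 (add /qoo 22): {"bhi":40,"m":46,"qoo":22,"rpg":75,"rvs":97,"z":43}
Size at the root: 6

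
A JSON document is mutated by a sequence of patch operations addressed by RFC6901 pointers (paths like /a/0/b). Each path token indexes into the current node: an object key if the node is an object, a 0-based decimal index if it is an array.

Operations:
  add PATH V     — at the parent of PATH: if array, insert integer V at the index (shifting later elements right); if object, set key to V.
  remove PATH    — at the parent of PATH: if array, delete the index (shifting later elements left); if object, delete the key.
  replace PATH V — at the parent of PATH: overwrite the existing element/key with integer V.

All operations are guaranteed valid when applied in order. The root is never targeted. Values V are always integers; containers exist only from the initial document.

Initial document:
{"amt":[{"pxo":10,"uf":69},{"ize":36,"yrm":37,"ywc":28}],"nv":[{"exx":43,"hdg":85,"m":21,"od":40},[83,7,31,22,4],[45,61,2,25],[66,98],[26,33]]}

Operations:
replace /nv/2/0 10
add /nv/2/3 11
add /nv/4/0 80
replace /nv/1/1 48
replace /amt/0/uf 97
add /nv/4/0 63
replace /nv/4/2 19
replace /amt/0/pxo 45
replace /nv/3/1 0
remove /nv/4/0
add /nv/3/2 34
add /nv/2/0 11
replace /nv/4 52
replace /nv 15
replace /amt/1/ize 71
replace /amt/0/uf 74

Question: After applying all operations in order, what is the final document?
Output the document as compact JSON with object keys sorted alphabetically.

After op 1 (replace /nv/2/0 10): {"amt":[{"pxo":10,"uf":69},{"ize":36,"yrm":37,"ywc":28}],"nv":[{"exx":43,"hdg":85,"m":21,"od":40},[83,7,31,22,4],[10,61,2,25],[66,98],[26,33]]}
After op 2 (add /nv/2/3 11): {"amt":[{"pxo":10,"uf":69},{"ize":36,"yrm":37,"ywc":28}],"nv":[{"exx":43,"hdg":85,"m":21,"od":40},[83,7,31,22,4],[10,61,2,11,25],[66,98],[26,33]]}
After op 3 (add /nv/4/0 80): {"amt":[{"pxo":10,"uf":69},{"ize":36,"yrm":37,"ywc":28}],"nv":[{"exx":43,"hdg":85,"m":21,"od":40},[83,7,31,22,4],[10,61,2,11,25],[66,98],[80,26,33]]}
After op 4 (replace /nv/1/1 48): {"amt":[{"pxo":10,"uf":69},{"ize":36,"yrm":37,"ywc":28}],"nv":[{"exx":43,"hdg":85,"m":21,"od":40},[83,48,31,22,4],[10,61,2,11,25],[66,98],[80,26,33]]}
After op 5 (replace /amt/0/uf 97): {"amt":[{"pxo":10,"uf":97},{"ize":36,"yrm":37,"ywc":28}],"nv":[{"exx":43,"hdg":85,"m":21,"od":40},[83,48,31,22,4],[10,61,2,11,25],[66,98],[80,26,33]]}
After op 6 (add /nv/4/0 63): {"amt":[{"pxo":10,"uf":97},{"ize":36,"yrm":37,"ywc":28}],"nv":[{"exx":43,"hdg":85,"m":21,"od":40},[83,48,31,22,4],[10,61,2,11,25],[66,98],[63,80,26,33]]}
After op 7 (replace /nv/4/2 19): {"amt":[{"pxo":10,"uf":97},{"ize":36,"yrm":37,"ywc":28}],"nv":[{"exx":43,"hdg":85,"m":21,"od":40},[83,48,31,22,4],[10,61,2,11,25],[66,98],[63,80,19,33]]}
After op 8 (replace /amt/0/pxo 45): {"amt":[{"pxo":45,"uf":97},{"ize":36,"yrm":37,"ywc":28}],"nv":[{"exx":43,"hdg":85,"m":21,"od":40},[83,48,31,22,4],[10,61,2,11,25],[66,98],[63,80,19,33]]}
After op 9 (replace /nv/3/1 0): {"amt":[{"pxo":45,"uf":97},{"ize":36,"yrm":37,"ywc":28}],"nv":[{"exx":43,"hdg":85,"m":21,"od":40},[83,48,31,22,4],[10,61,2,11,25],[66,0],[63,80,19,33]]}
After op 10 (remove /nv/4/0): {"amt":[{"pxo":45,"uf":97},{"ize":36,"yrm":37,"ywc":28}],"nv":[{"exx":43,"hdg":85,"m":21,"od":40},[83,48,31,22,4],[10,61,2,11,25],[66,0],[80,19,33]]}
After op 11 (add /nv/3/2 34): {"amt":[{"pxo":45,"uf":97},{"ize":36,"yrm":37,"ywc":28}],"nv":[{"exx":43,"hdg":85,"m":21,"od":40},[83,48,31,22,4],[10,61,2,11,25],[66,0,34],[80,19,33]]}
After op 12 (add /nv/2/0 11): {"amt":[{"pxo":45,"uf":97},{"ize":36,"yrm":37,"ywc":28}],"nv":[{"exx":43,"hdg":85,"m":21,"od":40},[83,48,31,22,4],[11,10,61,2,11,25],[66,0,34],[80,19,33]]}
After op 13 (replace /nv/4 52): {"amt":[{"pxo":45,"uf":97},{"ize":36,"yrm":37,"ywc":28}],"nv":[{"exx":43,"hdg":85,"m":21,"od":40},[83,48,31,22,4],[11,10,61,2,11,25],[66,0,34],52]}
After op 14 (replace /nv 15): {"amt":[{"pxo":45,"uf":97},{"ize":36,"yrm":37,"ywc":28}],"nv":15}
After op 15 (replace /amt/1/ize 71): {"amt":[{"pxo":45,"uf":97},{"ize":71,"yrm":37,"ywc":28}],"nv":15}
After op 16 (replace /amt/0/uf 74): {"amt":[{"pxo":45,"uf":74},{"ize":71,"yrm":37,"ywc":28}],"nv":15}

Answer: {"amt":[{"pxo":45,"uf":74},{"ize":71,"yrm":37,"ywc":28}],"nv":15}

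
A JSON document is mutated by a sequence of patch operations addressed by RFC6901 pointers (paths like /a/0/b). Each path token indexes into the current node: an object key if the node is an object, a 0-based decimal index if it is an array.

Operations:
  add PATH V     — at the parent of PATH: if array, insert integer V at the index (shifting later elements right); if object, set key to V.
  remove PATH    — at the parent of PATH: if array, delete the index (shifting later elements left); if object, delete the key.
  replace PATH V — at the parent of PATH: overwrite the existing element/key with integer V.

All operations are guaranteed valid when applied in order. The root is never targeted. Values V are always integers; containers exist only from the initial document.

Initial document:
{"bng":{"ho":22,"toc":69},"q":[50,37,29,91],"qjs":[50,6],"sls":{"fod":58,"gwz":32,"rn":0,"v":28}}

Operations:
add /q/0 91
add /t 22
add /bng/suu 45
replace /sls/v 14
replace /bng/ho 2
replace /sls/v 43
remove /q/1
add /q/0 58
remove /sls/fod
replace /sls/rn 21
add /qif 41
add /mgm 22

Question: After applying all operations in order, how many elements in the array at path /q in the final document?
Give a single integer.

After op 1 (add /q/0 91): {"bng":{"ho":22,"toc":69},"q":[91,50,37,29,91],"qjs":[50,6],"sls":{"fod":58,"gwz":32,"rn":0,"v":28}}
After op 2 (add /t 22): {"bng":{"ho":22,"toc":69},"q":[91,50,37,29,91],"qjs":[50,6],"sls":{"fod":58,"gwz":32,"rn":0,"v":28},"t":22}
After op 3 (add /bng/suu 45): {"bng":{"ho":22,"suu":45,"toc":69},"q":[91,50,37,29,91],"qjs":[50,6],"sls":{"fod":58,"gwz":32,"rn":0,"v":28},"t":22}
After op 4 (replace /sls/v 14): {"bng":{"ho":22,"suu":45,"toc":69},"q":[91,50,37,29,91],"qjs":[50,6],"sls":{"fod":58,"gwz":32,"rn":0,"v":14},"t":22}
After op 5 (replace /bng/ho 2): {"bng":{"ho":2,"suu":45,"toc":69},"q":[91,50,37,29,91],"qjs":[50,6],"sls":{"fod":58,"gwz":32,"rn":0,"v":14},"t":22}
After op 6 (replace /sls/v 43): {"bng":{"ho":2,"suu":45,"toc":69},"q":[91,50,37,29,91],"qjs":[50,6],"sls":{"fod":58,"gwz":32,"rn":0,"v":43},"t":22}
After op 7 (remove /q/1): {"bng":{"ho":2,"suu":45,"toc":69},"q":[91,37,29,91],"qjs":[50,6],"sls":{"fod":58,"gwz":32,"rn":0,"v":43},"t":22}
After op 8 (add /q/0 58): {"bng":{"ho":2,"suu":45,"toc":69},"q":[58,91,37,29,91],"qjs":[50,6],"sls":{"fod":58,"gwz":32,"rn":0,"v":43},"t":22}
After op 9 (remove /sls/fod): {"bng":{"ho":2,"suu":45,"toc":69},"q":[58,91,37,29,91],"qjs":[50,6],"sls":{"gwz":32,"rn":0,"v":43},"t":22}
After op 10 (replace /sls/rn 21): {"bng":{"ho":2,"suu":45,"toc":69},"q":[58,91,37,29,91],"qjs":[50,6],"sls":{"gwz":32,"rn":21,"v":43},"t":22}
After op 11 (add /qif 41): {"bng":{"ho":2,"suu":45,"toc":69},"q":[58,91,37,29,91],"qif":41,"qjs":[50,6],"sls":{"gwz":32,"rn":21,"v":43},"t":22}
After op 12 (add /mgm 22): {"bng":{"ho":2,"suu":45,"toc":69},"mgm":22,"q":[58,91,37,29,91],"qif":41,"qjs":[50,6],"sls":{"gwz":32,"rn":21,"v":43},"t":22}
Size at path /q: 5

Answer: 5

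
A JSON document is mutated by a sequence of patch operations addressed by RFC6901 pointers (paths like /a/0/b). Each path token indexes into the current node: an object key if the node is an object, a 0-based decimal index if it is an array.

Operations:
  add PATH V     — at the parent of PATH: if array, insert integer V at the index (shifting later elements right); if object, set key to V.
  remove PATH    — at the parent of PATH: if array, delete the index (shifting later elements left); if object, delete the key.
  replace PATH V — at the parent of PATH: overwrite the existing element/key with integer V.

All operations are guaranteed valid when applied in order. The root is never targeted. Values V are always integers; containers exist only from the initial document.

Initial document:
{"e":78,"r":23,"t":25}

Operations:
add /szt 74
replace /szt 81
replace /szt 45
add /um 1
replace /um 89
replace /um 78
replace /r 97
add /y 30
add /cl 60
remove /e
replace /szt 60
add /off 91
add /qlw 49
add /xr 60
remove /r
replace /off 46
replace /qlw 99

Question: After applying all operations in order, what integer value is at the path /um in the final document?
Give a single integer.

After op 1 (add /szt 74): {"e":78,"r":23,"szt":74,"t":25}
After op 2 (replace /szt 81): {"e":78,"r":23,"szt":81,"t":25}
After op 3 (replace /szt 45): {"e":78,"r":23,"szt":45,"t":25}
After op 4 (add /um 1): {"e":78,"r":23,"szt":45,"t":25,"um":1}
After op 5 (replace /um 89): {"e":78,"r":23,"szt":45,"t":25,"um":89}
After op 6 (replace /um 78): {"e":78,"r":23,"szt":45,"t":25,"um":78}
After op 7 (replace /r 97): {"e":78,"r":97,"szt":45,"t":25,"um":78}
After op 8 (add /y 30): {"e":78,"r":97,"szt":45,"t":25,"um":78,"y":30}
After op 9 (add /cl 60): {"cl":60,"e":78,"r":97,"szt":45,"t":25,"um":78,"y":30}
After op 10 (remove /e): {"cl":60,"r":97,"szt":45,"t":25,"um":78,"y":30}
After op 11 (replace /szt 60): {"cl":60,"r":97,"szt":60,"t":25,"um":78,"y":30}
After op 12 (add /off 91): {"cl":60,"off":91,"r":97,"szt":60,"t":25,"um":78,"y":30}
After op 13 (add /qlw 49): {"cl":60,"off":91,"qlw":49,"r":97,"szt":60,"t":25,"um":78,"y":30}
After op 14 (add /xr 60): {"cl":60,"off":91,"qlw":49,"r":97,"szt":60,"t":25,"um":78,"xr":60,"y":30}
After op 15 (remove /r): {"cl":60,"off":91,"qlw":49,"szt":60,"t":25,"um":78,"xr":60,"y":30}
After op 16 (replace /off 46): {"cl":60,"off":46,"qlw":49,"szt":60,"t":25,"um":78,"xr":60,"y":30}
After op 17 (replace /qlw 99): {"cl":60,"off":46,"qlw":99,"szt":60,"t":25,"um":78,"xr":60,"y":30}
Value at /um: 78

Answer: 78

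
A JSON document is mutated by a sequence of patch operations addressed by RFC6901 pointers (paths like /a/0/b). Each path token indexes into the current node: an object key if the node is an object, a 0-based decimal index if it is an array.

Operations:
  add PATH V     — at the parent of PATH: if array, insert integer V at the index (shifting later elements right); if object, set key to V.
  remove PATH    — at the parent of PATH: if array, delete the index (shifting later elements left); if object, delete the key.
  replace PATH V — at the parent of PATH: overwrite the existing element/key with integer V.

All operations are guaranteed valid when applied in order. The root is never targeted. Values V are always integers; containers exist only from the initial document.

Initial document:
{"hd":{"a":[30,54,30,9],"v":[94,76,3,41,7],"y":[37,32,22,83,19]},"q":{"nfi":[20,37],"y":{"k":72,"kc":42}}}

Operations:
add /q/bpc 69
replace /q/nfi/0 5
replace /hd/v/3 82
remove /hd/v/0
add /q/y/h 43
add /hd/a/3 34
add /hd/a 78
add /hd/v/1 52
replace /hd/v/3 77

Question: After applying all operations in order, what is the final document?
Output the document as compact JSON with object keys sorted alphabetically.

After op 1 (add /q/bpc 69): {"hd":{"a":[30,54,30,9],"v":[94,76,3,41,7],"y":[37,32,22,83,19]},"q":{"bpc":69,"nfi":[20,37],"y":{"k":72,"kc":42}}}
After op 2 (replace /q/nfi/0 5): {"hd":{"a":[30,54,30,9],"v":[94,76,3,41,7],"y":[37,32,22,83,19]},"q":{"bpc":69,"nfi":[5,37],"y":{"k":72,"kc":42}}}
After op 3 (replace /hd/v/3 82): {"hd":{"a":[30,54,30,9],"v":[94,76,3,82,7],"y":[37,32,22,83,19]},"q":{"bpc":69,"nfi":[5,37],"y":{"k":72,"kc":42}}}
After op 4 (remove /hd/v/0): {"hd":{"a":[30,54,30,9],"v":[76,3,82,7],"y":[37,32,22,83,19]},"q":{"bpc":69,"nfi":[5,37],"y":{"k":72,"kc":42}}}
After op 5 (add /q/y/h 43): {"hd":{"a":[30,54,30,9],"v":[76,3,82,7],"y":[37,32,22,83,19]},"q":{"bpc":69,"nfi":[5,37],"y":{"h":43,"k":72,"kc":42}}}
After op 6 (add /hd/a/3 34): {"hd":{"a":[30,54,30,34,9],"v":[76,3,82,7],"y":[37,32,22,83,19]},"q":{"bpc":69,"nfi":[5,37],"y":{"h":43,"k":72,"kc":42}}}
After op 7 (add /hd/a 78): {"hd":{"a":78,"v":[76,3,82,7],"y":[37,32,22,83,19]},"q":{"bpc":69,"nfi":[5,37],"y":{"h":43,"k":72,"kc":42}}}
After op 8 (add /hd/v/1 52): {"hd":{"a":78,"v":[76,52,3,82,7],"y":[37,32,22,83,19]},"q":{"bpc":69,"nfi":[5,37],"y":{"h":43,"k":72,"kc":42}}}
After op 9 (replace /hd/v/3 77): {"hd":{"a":78,"v":[76,52,3,77,7],"y":[37,32,22,83,19]},"q":{"bpc":69,"nfi":[5,37],"y":{"h":43,"k":72,"kc":42}}}

Answer: {"hd":{"a":78,"v":[76,52,3,77,7],"y":[37,32,22,83,19]},"q":{"bpc":69,"nfi":[5,37],"y":{"h":43,"k":72,"kc":42}}}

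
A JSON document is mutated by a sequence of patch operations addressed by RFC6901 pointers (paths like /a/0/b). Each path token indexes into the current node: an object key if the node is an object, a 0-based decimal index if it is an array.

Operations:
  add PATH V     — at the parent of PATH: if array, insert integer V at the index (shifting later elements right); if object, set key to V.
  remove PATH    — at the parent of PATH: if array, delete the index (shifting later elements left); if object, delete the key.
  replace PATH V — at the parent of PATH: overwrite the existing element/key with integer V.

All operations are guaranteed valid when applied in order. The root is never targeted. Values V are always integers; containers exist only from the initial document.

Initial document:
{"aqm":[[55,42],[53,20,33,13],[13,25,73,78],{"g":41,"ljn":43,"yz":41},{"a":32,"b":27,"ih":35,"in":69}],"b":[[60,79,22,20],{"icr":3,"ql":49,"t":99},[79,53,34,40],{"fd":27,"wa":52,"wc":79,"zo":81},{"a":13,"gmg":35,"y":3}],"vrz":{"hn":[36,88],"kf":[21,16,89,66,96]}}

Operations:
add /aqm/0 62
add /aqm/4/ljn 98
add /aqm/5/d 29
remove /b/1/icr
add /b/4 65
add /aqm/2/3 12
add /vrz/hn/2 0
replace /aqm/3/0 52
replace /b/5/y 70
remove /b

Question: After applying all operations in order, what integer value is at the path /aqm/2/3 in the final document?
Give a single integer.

Answer: 12

Derivation:
After op 1 (add /aqm/0 62): {"aqm":[62,[55,42],[53,20,33,13],[13,25,73,78],{"g":41,"ljn":43,"yz":41},{"a":32,"b":27,"ih":35,"in":69}],"b":[[60,79,22,20],{"icr":3,"ql":49,"t":99},[79,53,34,40],{"fd":27,"wa":52,"wc":79,"zo":81},{"a":13,"gmg":35,"y":3}],"vrz":{"hn":[36,88],"kf":[21,16,89,66,96]}}
After op 2 (add /aqm/4/ljn 98): {"aqm":[62,[55,42],[53,20,33,13],[13,25,73,78],{"g":41,"ljn":98,"yz":41},{"a":32,"b":27,"ih":35,"in":69}],"b":[[60,79,22,20],{"icr":3,"ql":49,"t":99},[79,53,34,40],{"fd":27,"wa":52,"wc":79,"zo":81},{"a":13,"gmg":35,"y":3}],"vrz":{"hn":[36,88],"kf":[21,16,89,66,96]}}
After op 3 (add /aqm/5/d 29): {"aqm":[62,[55,42],[53,20,33,13],[13,25,73,78],{"g":41,"ljn":98,"yz":41},{"a":32,"b":27,"d":29,"ih":35,"in":69}],"b":[[60,79,22,20],{"icr":3,"ql":49,"t":99},[79,53,34,40],{"fd":27,"wa":52,"wc":79,"zo":81},{"a":13,"gmg":35,"y":3}],"vrz":{"hn":[36,88],"kf":[21,16,89,66,96]}}
After op 4 (remove /b/1/icr): {"aqm":[62,[55,42],[53,20,33,13],[13,25,73,78],{"g":41,"ljn":98,"yz":41},{"a":32,"b":27,"d":29,"ih":35,"in":69}],"b":[[60,79,22,20],{"ql":49,"t":99},[79,53,34,40],{"fd":27,"wa":52,"wc":79,"zo":81},{"a":13,"gmg":35,"y":3}],"vrz":{"hn":[36,88],"kf":[21,16,89,66,96]}}
After op 5 (add /b/4 65): {"aqm":[62,[55,42],[53,20,33,13],[13,25,73,78],{"g":41,"ljn":98,"yz":41},{"a":32,"b":27,"d":29,"ih":35,"in":69}],"b":[[60,79,22,20],{"ql":49,"t":99},[79,53,34,40],{"fd":27,"wa":52,"wc":79,"zo":81},65,{"a":13,"gmg":35,"y":3}],"vrz":{"hn":[36,88],"kf":[21,16,89,66,96]}}
After op 6 (add /aqm/2/3 12): {"aqm":[62,[55,42],[53,20,33,12,13],[13,25,73,78],{"g":41,"ljn":98,"yz":41},{"a":32,"b":27,"d":29,"ih":35,"in":69}],"b":[[60,79,22,20],{"ql":49,"t":99},[79,53,34,40],{"fd":27,"wa":52,"wc":79,"zo":81},65,{"a":13,"gmg":35,"y":3}],"vrz":{"hn":[36,88],"kf":[21,16,89,66,96]}}
After op 7 (add /vrz/hn/2 0): {"aqm":[62,[55,42],[53,20,33,12,13],[13,25,73,78],{"g":41,"ljn":98,"yz":41},{"a":32,"b":27,"d":29,"ih":35,"in":69}],"b":[[60,79,22,20],{"ql":49,"t":99},[79,53,34,40],{"fd":27,"wa":52,"wc":79,"zo":81},65,{"a":13,"gmg":35,"y":3}],"vrz":{"hn":[36,88,0],"kf":[21,16,89,66,96]}}
After op 8 (replace /aqm/3/0 52): {"aqm":[62,[55,42],[53,20,33,12,13],[52,25,73,78],{"g":41,"ljn":98,"yz":41},{"a":32,"b":27,"d":29,"ih":35,"in":69}],"b":[[60,79,22,20],{"ql":49,"t":99},[79,53,34,40],{"fd":27,"wa":52,"wc":79,"zo":81},65,{"a":13,"gmg":35,"y":3}],"vrz":{"hn":[36,88,0],"kf":[21,16,89,66,96]}}
After op 9 (replace /b/5/y 70): {"aqm":[62,[55,42],[53,20,33,12,13],[52,25,73,78],{"g":41,"ljn":98,"yz":41},{"a":32,"b":27,"d":29,"ih":35,"in":69}],"b":[[60,79,22,20],{"ql":49,"t":99},[79,53,34,40],{"fd":27,"wa":52,"wc":79,"zo":81},65,{"a":13,"gmg":35,"y":70}],"vrz":{"hn":[36,88,0],"kf":[21,16,89,66,96]}}
After op 10 (remove /b): {"aqm":[62,[55,42],[53,20,33,12,13],[52,25,73,78],{"g":41,"ljn":98,"yz":41},{"a":32,"b":27,"d":29,"ih":35,"in":69}],"vrz":{"hn":[36,88,0],"kf":[21,16,89,66,96]}}
Value at /aqm/2/3: 12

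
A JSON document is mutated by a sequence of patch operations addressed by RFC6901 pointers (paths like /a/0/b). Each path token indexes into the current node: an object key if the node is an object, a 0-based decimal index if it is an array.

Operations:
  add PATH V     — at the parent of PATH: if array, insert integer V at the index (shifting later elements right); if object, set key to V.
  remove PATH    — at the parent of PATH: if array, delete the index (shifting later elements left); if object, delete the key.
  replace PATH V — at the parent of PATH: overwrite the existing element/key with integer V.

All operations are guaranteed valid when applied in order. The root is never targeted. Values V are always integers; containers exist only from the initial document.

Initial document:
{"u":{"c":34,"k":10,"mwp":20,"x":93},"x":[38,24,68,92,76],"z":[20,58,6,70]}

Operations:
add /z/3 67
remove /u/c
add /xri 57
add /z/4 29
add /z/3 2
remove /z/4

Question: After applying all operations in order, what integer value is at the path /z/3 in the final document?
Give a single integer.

Answer: 2

Derivation:
After op 1 (add /z/3 67): {"u":{"c":34,"k":10,"mwp":20,"x":93},"x":[38,24,68,92,76],"z":[20,58,6,67,70]}
After op 2 (remove /u/c): {"u":{"k":10,"mwp":20,"x":93},"x":[38,24,68,92,76],"z":[20,58,6,67,70]}
After op 3 (add /xri 57): {"u":{"k":10,"mwp":20,"x":93},"x":[38,24,68,92,76],"xri":57,"z":[20,58,6,67,70]}
After op 4 (add /z/4 29): {"u":{"k":10,"mwp":20,"x":93},"x":[38,24,68,92,76],"xri":57,"z":[20,58,6,67,29,70]}
After op 5 (add /z/3 2): {"u":{"k":10,"mwp":20,"x":93},"x":[38,24,68,92,76],"xri":57,"z":[20,58,6,2,67,29,70]}
After op 6 (remove /z/4): {"u":{"k":10,"mwp":20,"x":93},"x":[38,24,68,92,76],"xri":57,"z":[20,58,6,2,29,70]}
Value at /z/3: 2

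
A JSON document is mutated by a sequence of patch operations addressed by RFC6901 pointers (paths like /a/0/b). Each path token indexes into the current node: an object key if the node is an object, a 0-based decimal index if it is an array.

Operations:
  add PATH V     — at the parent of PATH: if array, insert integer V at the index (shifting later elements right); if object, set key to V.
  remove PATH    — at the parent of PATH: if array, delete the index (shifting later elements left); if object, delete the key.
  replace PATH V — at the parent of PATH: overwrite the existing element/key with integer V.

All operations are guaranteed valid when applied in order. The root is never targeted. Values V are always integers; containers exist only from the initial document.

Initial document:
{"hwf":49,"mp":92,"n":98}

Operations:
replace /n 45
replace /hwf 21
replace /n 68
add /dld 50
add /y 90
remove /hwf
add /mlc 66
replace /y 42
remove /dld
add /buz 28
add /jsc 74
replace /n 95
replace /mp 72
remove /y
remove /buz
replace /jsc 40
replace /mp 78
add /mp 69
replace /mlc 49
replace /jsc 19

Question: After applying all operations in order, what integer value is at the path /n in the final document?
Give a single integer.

Answer: 95

Derivation:
After op 1 (replace /n 45): {"hwf":49,"mp":92,"n":45}
After op 2 (replace /hwf 21): {"hwf":21,"mp":92,"n":45}
After op 3 (replace /n 68): {"hwf":21,"mp":92,"n":68}
After op 4 (add /dld 50): {"dld":50,"hwf":21,"mp":92,"n":68}
After op 5 (add /y 90): {"dld":50,"hwf":21,"mp":92,"n":68,"y":90}
After op 6 (remove /hwf): {"dld":50,"mp":92,"n":68,"y":90}
After op 7 (add /mlc 66): {"dld":50,"mlc":66,"mp":92,"n":68,"y":90}
After op 8 (replace /y 42): {"dld":50,"mlc":66,"mp":92,"n":68,"y":42}
After op 9 (remove /dld): {"mlc":66,"mp":92,"n":68,"y":42}
After op 10 (add /buz 28): {"buz":28,"mlc":66,"mp":92,"n":68,"y":42}
After op 11 (add /jsc 74): {"buz":28,"jsc":74,"mlc":66,"mp":92,"n":68,"y":42}
After op 12 (replace /n 95): {"buz":28,"jsc":74,"mlc":66,"mp":92,"n":95,"y":42}
After op 13 (replace /mp 72): {"buz":28,"jsc":74,"mlc":66,"mp":72,"n":95,"y":42}
After op 14 (remove /y): {"buz":28,"jsc":74,"mlc":66,"mp":72,"n":95}
After op 15 (remove /buz): {"jsc":74,"mlc":66,"mp":72,"n":95}
After op 16 (replace /jsc 40): {"jsc":40,"mlc":66,"mp":72,"n":95}
After op 17 (replace /mp 78): {"jsc":40,"mlc":66,"mp":78,"n":95}
After op 18 (add /mp 69): {"jsc":40,"mlc":66,"mp":69,"n":95}
After op 19 (replace /mlc 49): {"jsc":40,"mlc":49,"mp":69,"n":95}
After op 20 (replace /jsc 19): {"jsc":19,"mlc":49,"mp":69,"n":95}
Value at /n: 95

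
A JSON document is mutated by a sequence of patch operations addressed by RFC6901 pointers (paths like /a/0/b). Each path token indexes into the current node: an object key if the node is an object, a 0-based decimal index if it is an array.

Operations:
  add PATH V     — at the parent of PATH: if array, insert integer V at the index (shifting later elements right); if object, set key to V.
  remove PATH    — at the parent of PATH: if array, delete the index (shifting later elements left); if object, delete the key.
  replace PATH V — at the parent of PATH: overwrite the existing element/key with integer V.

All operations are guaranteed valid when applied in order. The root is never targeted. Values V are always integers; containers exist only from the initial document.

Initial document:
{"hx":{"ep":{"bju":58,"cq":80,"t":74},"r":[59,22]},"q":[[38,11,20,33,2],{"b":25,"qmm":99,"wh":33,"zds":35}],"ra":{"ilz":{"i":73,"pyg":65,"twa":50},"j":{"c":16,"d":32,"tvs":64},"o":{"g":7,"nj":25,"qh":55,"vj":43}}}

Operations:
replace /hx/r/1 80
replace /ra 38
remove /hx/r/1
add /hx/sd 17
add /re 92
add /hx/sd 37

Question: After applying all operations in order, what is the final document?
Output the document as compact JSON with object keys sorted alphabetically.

After op 1 (replace /hx/r/1 80): {"hx":{"ep":{"bju":58,"cq":80,"t":74},"r":[59,80]},"q":[[38,11,20,33,2],{"b":25,"qmm":99,"wh":33,"zds":35}],"ra":{"ilz":{"i":73,"pyg":65,"twa":50},"j":{"c":16,"d":32,"tvs":64},"o":{"g":7,"nj":25,"qh":55,"vj":43}}}
After op 2 (replace /ra 38): {"hx":{"ep":{"bju":58,"cq":80,"t":74},"r":[59,80]},"q":[[38,11,20,33,2],{"b":25,"qmm":99,"wh":33,"zds":35}],"ra":38}
After op 3 (remove /hx/r/1): {"hx":{"ep":{"bju":58,"cq":80,"t":74},"r":[59]},"q":[[38,11,20,33,2],{"b":25,"qmm":99,"wh":33,"zds":35}],"ra":38}
After op 4 (add /hx/sd 17): {"hx":{"ep":{"bju":58,"cq":80,"t":74},"r":[59],"sd":17},"q":[[38,11,20,33,2],{"b":25,"qmm":99,"wh":33,"zds":35}],"ra":38}
After op 5 (add /re 92): {"hx":{"ep":{"bju":58,"cq":80,"t":74},"r":[59],"sd":17},"q":[[38,11,20,33,2],{"b":25,"qmm":99,"wh":33,"zds":35}],"ra":38,"re":92}
After op 6 (add /hx/sd 37): {"hx":{"ep":{"bju":58,"cq":80,"t":74},"r":[59],"sd":37},"q":[[38,11,20,33,2],{"b":25,"qmm":99,"wh":33,"zds":35}],"ra":38,"re":92}

Answer: {"hx":{"ep":{"bju":58,"cq":80,"t":74},"r":[59],"sd":37},"q":[[38,11,20,33,2],{"b":25,"qmm":99,"wh":33,"zds":35}],"ra":38,"re":92}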